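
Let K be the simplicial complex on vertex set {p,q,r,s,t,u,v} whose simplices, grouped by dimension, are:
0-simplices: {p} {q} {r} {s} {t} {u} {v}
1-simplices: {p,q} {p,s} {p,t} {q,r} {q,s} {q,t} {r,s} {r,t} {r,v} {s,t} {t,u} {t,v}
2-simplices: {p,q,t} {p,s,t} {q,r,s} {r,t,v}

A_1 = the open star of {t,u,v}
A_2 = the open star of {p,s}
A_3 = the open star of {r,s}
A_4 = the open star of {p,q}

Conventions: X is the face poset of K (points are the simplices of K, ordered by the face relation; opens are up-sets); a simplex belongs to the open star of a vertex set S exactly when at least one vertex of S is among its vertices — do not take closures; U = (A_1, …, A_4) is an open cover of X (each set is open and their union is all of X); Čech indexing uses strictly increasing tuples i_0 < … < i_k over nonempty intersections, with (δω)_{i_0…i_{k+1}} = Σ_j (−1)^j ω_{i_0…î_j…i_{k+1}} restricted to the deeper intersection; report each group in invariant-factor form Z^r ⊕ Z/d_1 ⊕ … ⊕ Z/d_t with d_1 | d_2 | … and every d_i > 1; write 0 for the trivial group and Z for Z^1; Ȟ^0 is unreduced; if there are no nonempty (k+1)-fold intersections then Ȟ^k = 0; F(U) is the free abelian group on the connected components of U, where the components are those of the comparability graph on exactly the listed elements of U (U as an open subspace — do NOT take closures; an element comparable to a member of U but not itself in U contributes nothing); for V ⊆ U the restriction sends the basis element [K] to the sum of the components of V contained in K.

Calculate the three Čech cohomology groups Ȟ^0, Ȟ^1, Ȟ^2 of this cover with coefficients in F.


Ȟ^0 = Z,  Ȟ^1 = Z^2,  Ȟ^2 = 0

nonempty intersections:
  A1={{t},{u},{v},{p,t},{q,t},{r,t},{r,v},{s,t},{t,u},{t,v},{p,q,t},{p,s,t},{r,t,v}} A2={{p},{s},{p,q},{p,s},{p,t},{q,s},{r,s},{s,t},{p,q,t},{p,s,t},{q,r,s}} A3={{r},{s},{p,s},{q,r},{q,s},{r,s},{r,t},{r,v},{s,t},{p,s,t},{q,r,s},{r,t,v}} A4={{p},{q},{p,q},{p,s},{p,t},{q,r},{q,s},{q,t},{p,q,t},{p,s,t},{q,r,s}}
  A12={{p,t},{s,t},{p,q,t},{p,s,t}} A13={{r,t},{r,v},{s,t},{p,s,t},{r,t,v}} A14={{p,t},{q,t},{p,q,t},{p,s,t}} A23={{s},{p,s},{q,s},{r,s},{s,t},{p,s,t},{q,r,s}} A24={{p},{p,q},{p,s},{p,t},{q,s},{p,q,t},{p,s,t},{q,r,s}} A34={{p,s},{q,r},{q,s},{p,s,t},{q,r,s}}
  A123={{s,t},{p,s,t}} A124={{p,t},{p,q,t},{p,s,t}} A134={{p,s,t}} A234={{p,s},{q,s},{p,s,t},{q,r,s}}
  A1234={{p,s,t}}
components per intersection:
  A1: {{t},{u},{v},{p,t},{q,t},{r,t},{r,v},{s,t},{t,u},{t,v},{p,q,t},{p,s,t},{r,t,v}}
  A2: {{p},{s},{p,q},{p,s},{p,t},{q,s},{r,s},{s,t},{p,q,t},{p,s,t},{q,r,s}}
  A3: {{r},{s},{p,s},{q,r},{q,s},{r,s},{r,t},{r,v},{s,t},{p,s,t},{q,r,s},{r,t,v}}
  A4: {{p},{q},{p,q},{p,s},{p,t},{q,r},{q,s},{q,t},{p,q,t},{p,s,t},{q,r,s}}
  A12: {{p,t},{s,t},{p,q,t},{p,s,t}}
  A13: {{r,t},{r,v},{r,t,v}} {{s,t},{p,s,t}}
  A14: {{p,t},{q,t},{p,q,t},{p,s,t}}
  A23: {{s},{p,s},{q,s},{r,s},{s,t},{p,s,t},{q,r,s}}
  A24: {{p},{p,q},{p,s},{p,t},{p,q,t},{p,s,t}} {{q,s},{q,r,s}}
  A34: {{p,s},{p,s,t}} {{q,r},{q,s},{q,r,s}}
  A123: {{s,t},{p,s,t}}
  A124: {{p,t},{p,q,t},{p,s,t}}
  A134: {{p,s,t}}
  A234: {{p,s},{p,s,t}} {{q,s},{q,r,s}}
  A1234: {{p,s,t}}
C dims 4,9,5,1; δ0: rk 3, SNF 1^3; δ1: rk 4, SNF 1^4; δ2: rk 1, SNF 1^1
Ȟ^0: (4−3)−0=1 ⇒ Z
Ȟ^1: (9−4)−3=2 ⇒ Z^2
Ȟ^2: (5−1)−4=0 ⇒ 0


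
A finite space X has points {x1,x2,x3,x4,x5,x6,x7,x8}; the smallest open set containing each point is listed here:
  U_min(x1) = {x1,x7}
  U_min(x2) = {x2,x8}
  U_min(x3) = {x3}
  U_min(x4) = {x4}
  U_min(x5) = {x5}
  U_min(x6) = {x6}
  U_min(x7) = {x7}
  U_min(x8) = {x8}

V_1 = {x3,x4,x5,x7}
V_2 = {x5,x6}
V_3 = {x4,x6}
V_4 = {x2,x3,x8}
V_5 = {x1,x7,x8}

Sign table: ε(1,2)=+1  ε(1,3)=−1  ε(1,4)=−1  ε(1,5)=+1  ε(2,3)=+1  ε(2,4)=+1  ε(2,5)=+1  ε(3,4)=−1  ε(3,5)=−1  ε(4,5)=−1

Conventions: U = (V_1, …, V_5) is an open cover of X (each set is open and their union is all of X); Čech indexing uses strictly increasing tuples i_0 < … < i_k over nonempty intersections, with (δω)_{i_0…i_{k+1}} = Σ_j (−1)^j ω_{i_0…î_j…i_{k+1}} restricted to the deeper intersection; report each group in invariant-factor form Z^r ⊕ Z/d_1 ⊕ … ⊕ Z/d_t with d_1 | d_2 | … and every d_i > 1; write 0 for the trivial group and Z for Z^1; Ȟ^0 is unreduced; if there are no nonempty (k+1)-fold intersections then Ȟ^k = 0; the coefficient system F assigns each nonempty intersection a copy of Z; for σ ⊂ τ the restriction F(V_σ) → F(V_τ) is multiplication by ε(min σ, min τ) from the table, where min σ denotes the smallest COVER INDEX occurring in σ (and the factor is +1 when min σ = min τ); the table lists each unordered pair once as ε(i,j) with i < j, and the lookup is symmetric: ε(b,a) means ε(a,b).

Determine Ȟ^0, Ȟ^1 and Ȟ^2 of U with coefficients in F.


Ȟ^0 ≅ 0, Ȟ^1 ≅ Z ⊕ Z/2 and Ȟ^2 ≅ 0

cover nerve:
  V12={x5} V13={x4} V14={x3} V15={x7} V23={x6} V45={x8}
C dims 5,6; δ0: rk 5, SNF 1^4·2
Ȟ^0: (5−5)−0=0 ⇒ 0
Ȟ^1: (6−0)−5=1 plus torsion [2] ⇒ Z ⊕ Z/2
Ȟ^2: (0−0)−0=0 ⇒ 0


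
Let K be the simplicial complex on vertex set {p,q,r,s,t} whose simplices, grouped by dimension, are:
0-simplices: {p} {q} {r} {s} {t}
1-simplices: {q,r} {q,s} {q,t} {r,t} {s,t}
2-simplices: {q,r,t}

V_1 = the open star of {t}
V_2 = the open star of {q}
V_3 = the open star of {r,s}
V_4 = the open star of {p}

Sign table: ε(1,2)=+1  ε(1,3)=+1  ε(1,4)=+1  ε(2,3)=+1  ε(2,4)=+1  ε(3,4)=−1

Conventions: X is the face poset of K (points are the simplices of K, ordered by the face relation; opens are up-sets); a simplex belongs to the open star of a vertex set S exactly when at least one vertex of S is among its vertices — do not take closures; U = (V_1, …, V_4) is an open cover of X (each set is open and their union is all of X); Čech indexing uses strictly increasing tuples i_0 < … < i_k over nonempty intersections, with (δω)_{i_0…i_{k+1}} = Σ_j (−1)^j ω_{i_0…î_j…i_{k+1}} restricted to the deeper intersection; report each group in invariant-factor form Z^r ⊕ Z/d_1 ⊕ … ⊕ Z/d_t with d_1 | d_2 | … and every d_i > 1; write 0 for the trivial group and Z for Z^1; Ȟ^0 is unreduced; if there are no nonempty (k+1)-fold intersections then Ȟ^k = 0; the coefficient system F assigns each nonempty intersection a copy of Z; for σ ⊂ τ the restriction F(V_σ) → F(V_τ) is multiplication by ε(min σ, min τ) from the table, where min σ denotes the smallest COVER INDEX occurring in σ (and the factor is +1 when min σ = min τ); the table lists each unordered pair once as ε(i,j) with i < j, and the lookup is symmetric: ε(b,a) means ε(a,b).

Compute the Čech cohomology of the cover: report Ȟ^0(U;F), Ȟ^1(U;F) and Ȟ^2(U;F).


nonempty overlaps:
  V1={{t},{q,t},{r,t},{s,t},{q,r,t}} V2={{q},{q,r},{q,s},{q,t},{q,r,t}} V3={{r},{s},{q,r},{q,s},{r,t},{s,t},{q,r,t}} V4={{p}}
  V12={{q,t},{q,r,t}} V13={{r,t},{s,t},{q,r,t}} V23={{q,r},{q,s},{q,r,t}}
  V123={{q,r,t}}
C dims 4,3,1; δ0: rk 2, SNF 1^2; δ1: rk 1, SNF 1^1
degree 0: 4−2−0 = 2 → Ȟ^0 ≅ Z^2
degree 1: 3−1−2 = 0 → Ȟ^1 ≅ 0
degree 2: 1−0−1 = 0 → Ȟ^2 ≅ 0

Ȟ^0 = Z^2, Ȟ^1 = 0, Ȟ^2 = 0


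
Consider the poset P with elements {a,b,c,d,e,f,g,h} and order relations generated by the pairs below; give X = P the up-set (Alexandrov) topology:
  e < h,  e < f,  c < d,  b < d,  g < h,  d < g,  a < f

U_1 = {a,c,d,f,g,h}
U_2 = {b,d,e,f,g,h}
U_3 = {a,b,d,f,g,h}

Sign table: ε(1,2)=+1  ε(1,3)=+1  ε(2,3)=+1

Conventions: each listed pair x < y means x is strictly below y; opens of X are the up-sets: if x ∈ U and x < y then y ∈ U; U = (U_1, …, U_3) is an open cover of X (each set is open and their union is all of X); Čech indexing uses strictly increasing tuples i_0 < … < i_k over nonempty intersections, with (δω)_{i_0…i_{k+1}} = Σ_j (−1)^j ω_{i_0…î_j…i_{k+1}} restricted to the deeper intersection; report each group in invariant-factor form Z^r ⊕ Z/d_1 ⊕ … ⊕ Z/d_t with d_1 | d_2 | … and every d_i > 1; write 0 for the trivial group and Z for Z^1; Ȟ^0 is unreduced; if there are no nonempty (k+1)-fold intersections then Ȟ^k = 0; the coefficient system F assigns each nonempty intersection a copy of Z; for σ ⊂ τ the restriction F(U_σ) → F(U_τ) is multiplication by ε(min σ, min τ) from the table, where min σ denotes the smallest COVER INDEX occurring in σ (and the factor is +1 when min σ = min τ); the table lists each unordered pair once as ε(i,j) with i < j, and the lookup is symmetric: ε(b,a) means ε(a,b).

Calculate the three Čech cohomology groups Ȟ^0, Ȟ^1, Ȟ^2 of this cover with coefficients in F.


cover nerve:
  U12={d,f,g,h} U13={a,d,f,g,h} U23={b,d,f,g,h}
  U123={d,f,g,h}
C dims 3,3,1; δ0: rk 2, SNF 1^2; δ1: rk 1, SNF 1^1
Ȟ^0: (3−2)−0=1 ⇒ Z
Ȟ^1: (3−1)−2=0 ⇒ 0
Ȟ^2: (1−0)−1=0 ⇒ 0

Ȟ^0(U;F) ≅ Z, Ȟ^1(U;F) ≅ 0 and Ȟ^2(U;F) ≅ 0


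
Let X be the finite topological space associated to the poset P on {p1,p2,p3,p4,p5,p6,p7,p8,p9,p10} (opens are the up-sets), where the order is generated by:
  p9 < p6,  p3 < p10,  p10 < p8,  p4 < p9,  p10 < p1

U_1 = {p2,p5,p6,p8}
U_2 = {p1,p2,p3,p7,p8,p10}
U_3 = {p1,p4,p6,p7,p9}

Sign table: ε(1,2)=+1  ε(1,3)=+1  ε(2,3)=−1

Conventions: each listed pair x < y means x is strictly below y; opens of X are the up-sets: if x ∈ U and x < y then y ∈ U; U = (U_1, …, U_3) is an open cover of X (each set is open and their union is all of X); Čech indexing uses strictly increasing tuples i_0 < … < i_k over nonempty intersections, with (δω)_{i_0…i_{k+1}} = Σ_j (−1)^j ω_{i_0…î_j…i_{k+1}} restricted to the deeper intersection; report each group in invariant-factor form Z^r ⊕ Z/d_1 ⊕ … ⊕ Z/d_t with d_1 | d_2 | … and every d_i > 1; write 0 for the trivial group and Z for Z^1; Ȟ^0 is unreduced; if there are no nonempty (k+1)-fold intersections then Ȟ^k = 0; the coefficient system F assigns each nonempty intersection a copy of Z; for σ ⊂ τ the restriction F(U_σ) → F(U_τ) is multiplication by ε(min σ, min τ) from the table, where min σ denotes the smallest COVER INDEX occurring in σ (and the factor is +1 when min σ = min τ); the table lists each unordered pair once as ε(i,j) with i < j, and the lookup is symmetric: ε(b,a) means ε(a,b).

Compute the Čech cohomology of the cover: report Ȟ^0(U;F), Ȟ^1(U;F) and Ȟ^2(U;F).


nerve simplices:
  U12={p2,p8} U13={p6} U23={p1,p7}
C dims 3,3; δ0: rk 3, SNF 1^2·2
degree 0: 3−3−0 = 0 → Ȟ^0 ≅ 0
degree 1: 3−0−3 = 0 plus torsion [2] → Ȟ^1 ≅ Z/2
degree 2: 0−0−0 = 0 → Ȟ^2 ≅ 0

Ȟ^0 = 0; Ȟ^1 = Z/2; Ȟ^2 = 0


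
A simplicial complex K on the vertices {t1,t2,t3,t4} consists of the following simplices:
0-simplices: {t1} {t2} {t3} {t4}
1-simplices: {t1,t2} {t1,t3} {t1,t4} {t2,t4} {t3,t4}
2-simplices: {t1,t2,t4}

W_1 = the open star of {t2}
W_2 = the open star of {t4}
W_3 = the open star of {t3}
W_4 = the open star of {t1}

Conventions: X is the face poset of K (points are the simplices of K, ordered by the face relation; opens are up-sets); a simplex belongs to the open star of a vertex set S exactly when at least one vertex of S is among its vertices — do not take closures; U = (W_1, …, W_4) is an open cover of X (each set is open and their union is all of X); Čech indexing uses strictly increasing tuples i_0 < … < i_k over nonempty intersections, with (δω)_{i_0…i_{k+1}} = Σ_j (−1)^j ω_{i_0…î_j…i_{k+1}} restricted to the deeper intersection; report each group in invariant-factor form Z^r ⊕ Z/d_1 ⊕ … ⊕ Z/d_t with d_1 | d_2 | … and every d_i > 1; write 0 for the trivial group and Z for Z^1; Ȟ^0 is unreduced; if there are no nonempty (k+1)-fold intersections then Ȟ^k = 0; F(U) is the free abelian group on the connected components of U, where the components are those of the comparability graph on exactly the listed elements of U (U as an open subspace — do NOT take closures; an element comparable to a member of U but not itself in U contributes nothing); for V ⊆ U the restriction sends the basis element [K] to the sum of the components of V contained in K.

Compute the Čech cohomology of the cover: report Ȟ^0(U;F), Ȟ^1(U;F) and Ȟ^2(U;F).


cover nerve:
  W1={{t2},{t1,t2},{t2,t4},{t1,t2,t4}} W2={{t4},{t1,t4},{t2,t4},{t3,t4},{t1,t2,t4}} W3={{t3},{t1,t3},{t3,t4}} W4={{t1},{t1,t2},{t1,t3},{t1,t4},{t1,t2,t4}}
  W12={{t2,t4},{t1,t2,t4}} W14={{t1,t2},{t1,t2,t4}} W23={{t3,t4}} W24={{t1,t4},{t1,t2,t4}} W34={{t1,t3}}
  W124={{t1,t2,t4}}
components per intersection:
  W1: {{t2},{t1,t2},{t2,t4},{t1,t2,t4}}
  W2: {{t4},{t1,t4},{t2,t4},{t3,t4},{t1,t2,t4}}
  W3: {{t3},{t1,t3},{t3,t4}}
  W4: {{t1},{t1,t2},{t1,t3},{t1,t4},{t1,t2,t4}}
  W12: {{t2,t4},{t1,t2,t4}}
  W14: {{t1,t2},{t1,t2,t4}}
  W23: {{t3,t4}}
  W24: {{t1,t4},{t1,t2,t4}}
  W34: {{t1,t3}}
  W124: {{t1,t2,t4}}
C dims 4,5,1; δ0: rk 3, SNF 1^3; δ1: rk 1, SNF 1^1
Ȟ^0: (4−3)−0=1 ⇒ Z
Ȟ^1: (5−1)−3=1 ⇒ Z
Ȟ^2: (1−0)−1=0 ⇒ 0

Ȟ^0 = Z, Ȟ^1 = Z, Ȟ^2 = 0


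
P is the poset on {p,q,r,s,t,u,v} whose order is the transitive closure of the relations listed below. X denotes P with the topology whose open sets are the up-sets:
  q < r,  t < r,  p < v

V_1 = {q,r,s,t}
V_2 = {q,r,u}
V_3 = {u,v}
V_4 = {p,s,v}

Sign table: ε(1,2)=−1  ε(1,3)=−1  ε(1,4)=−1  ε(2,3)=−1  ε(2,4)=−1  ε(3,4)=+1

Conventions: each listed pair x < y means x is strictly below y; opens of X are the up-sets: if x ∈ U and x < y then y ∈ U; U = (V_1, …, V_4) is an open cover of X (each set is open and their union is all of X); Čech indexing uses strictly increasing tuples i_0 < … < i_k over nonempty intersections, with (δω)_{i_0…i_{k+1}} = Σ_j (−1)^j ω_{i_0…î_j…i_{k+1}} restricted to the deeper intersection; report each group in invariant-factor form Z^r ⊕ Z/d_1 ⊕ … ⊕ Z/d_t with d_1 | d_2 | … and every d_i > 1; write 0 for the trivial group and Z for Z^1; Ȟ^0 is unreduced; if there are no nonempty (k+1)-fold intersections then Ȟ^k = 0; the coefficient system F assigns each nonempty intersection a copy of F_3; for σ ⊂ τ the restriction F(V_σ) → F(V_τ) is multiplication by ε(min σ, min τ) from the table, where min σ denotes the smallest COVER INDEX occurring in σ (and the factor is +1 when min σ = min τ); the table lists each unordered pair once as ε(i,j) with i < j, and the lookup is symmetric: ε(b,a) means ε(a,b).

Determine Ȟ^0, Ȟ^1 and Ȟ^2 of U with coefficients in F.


Ȟ^0 ≅ 0; Ȟ^1 ≅ 0; Ȟ^2 ≅ 0

nerve of the cover:
  V12={q,r} V14={s} V23={u} V34={v}
C dims 4,4; δ0: rk_F3 4
Ȟ^0 = (4 − 4) − 0 = 0, so Ȟ^0 ≅ 0
Ȟ^1 = (4 − 0) − 4 = 0, so Ȟ^1 ≅ 0
Ȟ^2 = (0 − 0) − 0 = 0, so Ȟ^2 ≅ 0


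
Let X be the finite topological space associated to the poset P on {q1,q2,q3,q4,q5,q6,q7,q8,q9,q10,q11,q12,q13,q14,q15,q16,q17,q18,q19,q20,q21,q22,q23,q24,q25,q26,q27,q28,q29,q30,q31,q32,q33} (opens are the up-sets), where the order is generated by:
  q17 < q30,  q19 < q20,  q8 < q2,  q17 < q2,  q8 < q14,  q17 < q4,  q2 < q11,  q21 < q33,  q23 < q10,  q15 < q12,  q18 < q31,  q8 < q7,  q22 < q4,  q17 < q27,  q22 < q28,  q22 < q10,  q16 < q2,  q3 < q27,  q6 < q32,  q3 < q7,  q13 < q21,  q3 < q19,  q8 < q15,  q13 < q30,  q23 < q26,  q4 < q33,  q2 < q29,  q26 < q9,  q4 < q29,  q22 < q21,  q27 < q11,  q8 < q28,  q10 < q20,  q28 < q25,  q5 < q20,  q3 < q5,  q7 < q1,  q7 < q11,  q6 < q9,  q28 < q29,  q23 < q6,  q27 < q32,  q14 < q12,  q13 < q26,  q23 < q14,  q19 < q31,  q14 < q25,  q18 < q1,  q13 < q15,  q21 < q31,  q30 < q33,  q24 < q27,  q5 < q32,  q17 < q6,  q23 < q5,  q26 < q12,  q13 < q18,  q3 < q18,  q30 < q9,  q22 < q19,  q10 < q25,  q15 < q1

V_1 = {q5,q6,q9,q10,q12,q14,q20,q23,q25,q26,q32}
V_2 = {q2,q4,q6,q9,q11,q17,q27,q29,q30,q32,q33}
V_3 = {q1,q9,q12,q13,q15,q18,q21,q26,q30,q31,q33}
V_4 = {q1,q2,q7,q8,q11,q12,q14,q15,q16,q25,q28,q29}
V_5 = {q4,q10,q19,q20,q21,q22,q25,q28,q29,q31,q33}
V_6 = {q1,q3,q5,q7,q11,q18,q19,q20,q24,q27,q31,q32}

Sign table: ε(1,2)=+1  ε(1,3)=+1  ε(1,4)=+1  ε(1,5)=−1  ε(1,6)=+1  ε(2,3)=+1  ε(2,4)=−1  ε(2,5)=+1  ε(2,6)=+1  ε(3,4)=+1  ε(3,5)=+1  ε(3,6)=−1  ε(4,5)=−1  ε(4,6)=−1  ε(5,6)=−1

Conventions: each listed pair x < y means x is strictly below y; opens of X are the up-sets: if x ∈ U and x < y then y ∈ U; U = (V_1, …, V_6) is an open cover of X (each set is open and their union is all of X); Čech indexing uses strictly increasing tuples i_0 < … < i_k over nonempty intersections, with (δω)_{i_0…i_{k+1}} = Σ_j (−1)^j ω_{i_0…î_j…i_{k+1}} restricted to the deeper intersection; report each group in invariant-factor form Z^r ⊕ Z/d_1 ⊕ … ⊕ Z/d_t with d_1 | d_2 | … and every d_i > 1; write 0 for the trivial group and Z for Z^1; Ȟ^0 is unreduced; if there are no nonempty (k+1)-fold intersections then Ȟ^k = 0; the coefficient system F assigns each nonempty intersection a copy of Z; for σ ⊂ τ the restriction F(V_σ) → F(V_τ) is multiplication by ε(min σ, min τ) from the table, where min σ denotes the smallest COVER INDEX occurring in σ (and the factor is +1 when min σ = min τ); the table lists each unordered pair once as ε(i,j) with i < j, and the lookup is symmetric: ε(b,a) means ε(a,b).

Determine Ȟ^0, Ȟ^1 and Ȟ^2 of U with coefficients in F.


Ȟ^0 ≅ 0,  Ȟ^1 ≅ Z/2,  Ȟ^2 ≅ Z

nonempty overlaps:
  V12={q6,q9,q32} V13={q9,q12,q26} V14={q12,q14,q25} V15={q10,q20,q25} V16={q5,q20,q32} V23={q9,q30,q33} V24={q2,q11,q29} V25={q4,q29,q33} V26={q11,q27,q32} V34={q1,q12,q15} V35={q21,q31,q33} V36={q1,q18,q31} V45={q25,q28,q29} V46={q1,q7,q11} V56={q19,q20,q31}
  V123={q9} V126={q32} V134={q12} V145={q25} V156={q20} V235={q33} V245={q29} V246={q11} V346={q1} V356={q31}
C dims 6,15,10; δ0: rk 6, SNF 1^5·2; δ1: rk 9, SNF 1^9
degree 0: 6−6−0 = 0 → Ȟ^0 ≅ 0
degree 1: 15−9−6 = 0 plus torsion [2] → Ȟ^1 ≅ Z/2
degree 2: 10−0−9 = 1 → Ȟ^2 ≅ Z


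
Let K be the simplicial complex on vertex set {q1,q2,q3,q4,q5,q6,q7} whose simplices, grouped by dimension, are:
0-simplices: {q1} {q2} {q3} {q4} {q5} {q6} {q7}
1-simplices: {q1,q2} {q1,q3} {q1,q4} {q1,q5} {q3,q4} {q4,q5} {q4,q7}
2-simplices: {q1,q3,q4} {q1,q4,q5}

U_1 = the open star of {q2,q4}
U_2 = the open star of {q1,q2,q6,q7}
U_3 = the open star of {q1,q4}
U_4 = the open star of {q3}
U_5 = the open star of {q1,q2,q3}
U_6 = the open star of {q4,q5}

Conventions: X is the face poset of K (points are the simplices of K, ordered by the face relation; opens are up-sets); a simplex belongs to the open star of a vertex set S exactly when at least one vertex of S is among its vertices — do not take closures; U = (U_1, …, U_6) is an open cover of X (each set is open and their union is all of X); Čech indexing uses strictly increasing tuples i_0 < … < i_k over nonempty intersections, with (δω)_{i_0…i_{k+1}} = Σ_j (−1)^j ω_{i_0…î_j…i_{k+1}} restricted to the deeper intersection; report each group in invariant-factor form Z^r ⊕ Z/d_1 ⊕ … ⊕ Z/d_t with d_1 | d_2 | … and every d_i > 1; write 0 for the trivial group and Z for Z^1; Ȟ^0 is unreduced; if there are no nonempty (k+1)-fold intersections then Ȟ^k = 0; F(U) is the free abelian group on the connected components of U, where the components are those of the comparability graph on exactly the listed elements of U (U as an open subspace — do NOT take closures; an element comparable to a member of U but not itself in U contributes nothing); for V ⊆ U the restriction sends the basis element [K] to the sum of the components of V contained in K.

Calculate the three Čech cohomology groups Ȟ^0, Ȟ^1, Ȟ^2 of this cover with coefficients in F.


Ȟ^0 ≅ Z^2, Ȟ^1 ≅ 0, Ȟ^2 ≅ 0

nerve of the cover:
  U1={{q2},{q4},{q1,q2},{q1,q4},{q3,q4},{q4,q5},{q4,q7},{q1,q3,q4},{q1,q4,q5}} U2={{q1},{q2},{q6},{q7},{q1,q2},{q1,q3},{q1,q4},{q1,q5},{q4,q7},{q1,q3,q4},{q1,q4,q5}} U3={{q1},{q4},{q1,q2},{q1,q3},{q1,q4},{q1,q5},{q3,q4},{q4,q5},{q4,q7},{q1,q3,q4},{q1,q4,q5}} U4={{q3},{q1,q3},{q3,q4},{q1,q3,q4}} U5={{q1},{q2},{q3},{q1,q2},{q1,q3},{q1,q4},{q1,q5},{q3,q4},{q1,q3,q4},{q1,q4,q5}} U6={{q4},{q5},{q1,q4},{q1,q5},{q3,q4},{q4,q5},{q4,q7},{q1,q3,q4},{q1,q4,q5}}
  U12={{q2},{q1,q2},{q1,q4},{q4,q7},{q1,q3,q4},{q1,q4,q5}} U13={{q4},{q1,q2},{q1,q4},{q3,q4},{q4,q5},{q4,q7},{q1,q3,q4},{q1,q4,q5}} U14={{q3,q4},{q1,q3,q4}} U15={{q2},{q1,q2},{q1,q4},{q3,q4},{q1,q3,q4},{q1,q4,q5}} U16={{q4},{q1,q4},{q3,q4},{q4,q5},{q4,q7},{q1,q3,q4},{q1,q4,q5}} U23={{q1},{q1,q2},{q1,q3},{q1,q4},{q1,q5},{q4,q7},{q1,q3,q4},{q1,q4,q5}} U24={{q1,q3},{q1,q3,q4}} U25={{q1},{q2},{q1,q2},{q1,q3},{q1,q4},{q1,q5},{q1,q3,q4},{q1,q4,q5}} U26={{q1,q4},{q1,q5},{q4,q7},{q1,q3,q4},{q1,q4,q5}} U34={{q1,q3},{q3,q4},{q1,q3,q4}} U35={{q1},{q1,q2},{q1,q3},{q1,q4},{q1,q5},{q3,q4},{q1,q3,q4},{q1,q4,q5}} U36={{q4},{q1,q4},{q1,q5},{q3,q4},{q4,q5},{q4,q7},{q1,q3,q4},{q1,q4,q5}} U45={{q3},{q1,q3},{q3,q4},{q1,q3,q4}} U46={{q3,q4},{q1,q3,q4}} U56={{q1,q4},{q1,q5},{q3,q4},{q1,q3,q4},{q1,q4,q5}}
  U123={{q1,q2},{q1,q4},{q4,q7},{q1,q3,q4},{q1,q4,q5}} U124={{q1,q3,q4}} U125={{q2},{q1,q2},{q1,q4},{q1,q3,q4},{q1,q4,q5}} U126={{q1,q4},{q4,q7},{q1,q3,q4},{q1,q4,q5}} U134={{q3,q4},{q1,q3,q4}} U135={{q1,q2},{q1,q4},{q3,q4},{q1,q3,q4},{q1,q4,q5}} U136={{q4},{q1,q4},{q3,q4},{q4,q5},{q4,q7},{q1,q3,q4},{q1,q4,q5}} U145={{q3,q4},{q1,q3,q4}} U146={{q3,q4},{q1,q3,q4}} U156={{q1,q4},{q3,q4},{q1,q3,q4},{q1,q4,q5}} U234={{q1,q3},{q1,q3,q4}} U235={{q1},{q1,q2},{q1,q3},{q1,q4},{q1,q5},{q1,q3,q4},{q1,q4,q5}} U236={{q1,q4},{q1,q5},{q4,q7},{q1,q3,q4},{q1,q4,q5}} U245={{q1,q3},{q1,q3,q4}} U246={{q1,q3,q4}} U256={{q1,q4},{q1,q5},{q1,q3,q4},{q1,q4,q5}} U345={{q1,q3},{q3,q4},{q1,q3,q4}} U346={{q3,q4},{q1,q3,q4}} U356={{q1,q4},{q1,q5},{q3,q4},{q1,q3,q4},{q1,q4,q5}} U456={{q3,q4},{q1,q3,q4}}
  U1234={{q1,q3,q4}} U1235={{q1,q2},{q1,q4},{q1,q3,q4},{q1,q4,q5}} U1236={{q1,q4},{q4,q7},{q1,q3,q4},{q1,q4,q5}} U1245={{q1,q3,q4}} U1246={{q1,q3,q4}} U1256={{q1,q4},{q1,q3,q4},{q1,q4,q5}} U1345={{q3,q4},{q1,q3,q4}} U1346={{q3,q4},{q1,q3,q4}} U1356={{q1,q4},{q3,q4},{q1,q3,q4},{q1,q4,q5}} U1456={{q3,q4},{q1,q3,q4}} U2345={{q1,q3},{q1,q3,q4}} U2346={{q1,q3,q4}} U2356={{q1,q4},{q1,q5},{q1,q3,q4},{q1,q4,q5}} U2456={{q1,q3,q4}} U3456={{q3,q4},{q1,q3,q4}}
  U12345={{q1,q3,q4}} U12346={{q1,q3,q4}} U12356={{q1,q4},{q1,q3,q4},{q1,q4,q5}} U12456={{q1,q3,q4}} U13456={{q3,q4},{q1,q3,q4}} U23456={{q1,q3,q4}}
  U123456={{q1,q3,q4}}
components per intersection:
  U1: {{q2},{q1,q2}} {{q4},{q1,q4},{q3,q4},{q4,q5},{q4,q7},{q1,q3,q4},{q1,q4,q5}}
  U2: {{q1},{q2},{q1,q2},{q1,q3},{q1,q4},{q1,q5},{q1,q3,q4},{q1,q4,q5}} {{q6}} {{q7},{q4,q7}}
  U3: {{q1},{q4},{q1,q2},{q1,q3},{q1,q4},{q1,q5},{q3,q4},{q4,q5},{q4,q7},{q1,q3,q4},{q1,q4,q5}}
  U4: {{q3},{q1,q3},{q3,q4},{q1,q3,q4}}
  U5: {{q1},{q2},{q3},{q1,q2},{q1,q3},{q1,q4},{q1,q5},{q3,q4},{q1,q3,q4},{q1,q4,q5}}
  U6: {{q4},{q5},{q1,q4},{q1,q5},{q3,q4},{q4,q5},{q4,q7},{q1,q3,q4},{q1,q4,q5}}
  U12: {{q2},{q1,q2}} {{q1,q4},{q1,q3,q4},{q1,q4,q5}} {{q4,q7}}
  U13: {{q4},{q1,q4},{q3,q4},{q4,q5},{q4,q7},{q1,q3,q4},{q1,q4,q5}} {{q1,q2}}
  U14: {{q3,q4},{q1,q3,q4}}
  U15: {{q2},{q1,q2}} {{q1,q4},{q3,q4},{q1,q3,q4},{q1,q4,q5}}
  U16: {{q4},{q1,q4},{q3,q4},{q4,q5},{q4,q7},{q1,q3,q4},{q1,q4,q5}}
  U23: {{q1},{q1,q2},{q1,q3},{q1,q4},{q1,q5},{q1,q3,q4},{q1,q4,q5}} {{q4,q7}}
  U24: {{q1,q3},{q1,q3,q4}}
  U25: {{q1},{q2},{q1,q2},{q1,q3},{q1,q4},{q1,q5},{q1,q3,q4},{q1,q4,q5}}
  U26: {{q1,q4},{q1,q5},{q1,q3,q4},{q1,q4,q5}} {{q4,q7}}
  U34: {{q1,q3},{q3,q4},{q1,q3,q4}}
  U35: {{q1},{q1,q2},{q1,q3},{q1,q4},{q1,q5},{q3,q4},{q1,q3,q4},{q1,q4,q5}}
  U36: {{q4},{q1,q4},{q1,q5},{q3,q4},{q4,q5},{q4,q7},{q1,q3,q4},{q1,q4,q5}}
  U45: {{q3},{q1,q3},{q3,q4},{q1,q3,q4}}
  U46: {{q3,q4},{q1,q3,q4}}
  U56: {{q1,q4},{q1,q5},{q3,q4},{q1,q3,q4},{q1,q4,q5}}
  U123: {{q1,q2}} {{q1,q4},{q1,q3,q4},{q1,q4,q5}} {{q4,q7}}
  U124: {{q1,q3,q4}}
  U125: {{q2},{q1,q2}} {{q1,q4},{q1,q3,q4},{q1,q4,q5}}
  U126: {{q1,q4},{q1,q3,q4},{q1,q4,q5}} {{q4,q7}}
  U134: {{q3,q4},{q1,q3,q4}}
  U135: {{q1,q2}} {{q1,q4},{q3,q4},{q1,q3,q4},{q1,q4,q5}}
  U136: {{q4},{q1,q4},{q3,q4},{q4,q5},{q4,q7},{q1,q3,q4},{q1,q4,q5}}
  U145: {{q3,q4},{q1,q3,q4}}
  U146: {{q3,q4},{q1,q3,q4}}
  U156: {{q1,q4},{q3,q4},{q1,q3,q4},{q1,q4,q5}}
  U234: {{q1,q3},{q1,q3,q4}}
  U235: {{q1},{q1,q2},{q1,q3},{q1,q4},{q1,q5},{q1,q3,q4},{q1,q4,q5}}
  U236: {{q1,q4},{q1,q5},{q1,q3,q4},{q1,q4,q5}} {{q4,q7}}
  U245: {{q1,q3},{q1,q3,q4}}
  U246: {{q1,q3,q4}}
  U256: {{q1,q4},{q1,q5},{q1,q3,q4},{q1,q4,q5}}
  U345: {{q1,q3},{q3,q4},{q1,q3,q4}}
  U346: {{q3,q4},{q1,q3,q4}}
  U356: {{q1,q4},{q1,q5},{q3,q4},{q1,q3,q4},{q1,q4,q5}}
  U456: {{q3,q4},{q1,q3,q4}}
  U1234: {{q1,q3,q4}}
  U1235: {{q1,q2}} {{q1,q4},{q1,q3,q4},{q1,q4,q5}}
  U1236: {{q1,q4},{q1,q3,q4},{q1,q4,q5}} {{q4,q7}}
  U1245: {{q1,q3,q4}}
  U1246: {{q1,q3,q4}}
  U1256: {{q1,q4},{q1,q3,q4},{q1,q4,q5}}
  U1345: {{q3,q4},{q1,q3,q4}}
  U1346: {{q3,q4},{q1,q3,q4}}
  U1356: {{q1,q4},{q3,q4},{q1,q3,q4},{q1,q4,q5}}
  U1456: {{q3,q4},{q1,q3,q4}}
  U2345: {{q1,q3},{q1,q3,q4}}
  U2346: {{q1,q3,q4}}
  U2356: {{q1,q4},{q1,q5},{q1,q3,q4},{q1,q4,q5}}
  U2456: {{q1,q3,q4}}
  U3456: {{q3,q4},{q1,q3,q4}}
  U12345: {{q1,q3,q4}}
  U12346: {{q1,q3,q4}}
  U12356: {{q1,q4},{q1,q3,q4},{q1,q4,q5}}
  U12456: {{q1,q3,q4}}
  U13456: {{q3,q4},{q1,q3,q4}}
  U23456: {{q1,q3,q4}}
  U123456: {{q1,q3,q4}}
C dims 9,21,26,17; δ0: rk 7, SNF 1^7; δ1: rk 14, SNF 1^14; δ2: rk 12, SNF 1^12
Ȟ^0 = (9 − 7) − 0 = 2, so Ȟ^0 ≅ Z^2
Ȟ^1 = (21 − 14) − 7 = 0, so Ȟ^1 ≅ 0
Ȟ^2 = (26 − 12) − 14 = 0, so Ȟ^2 ≅ 0


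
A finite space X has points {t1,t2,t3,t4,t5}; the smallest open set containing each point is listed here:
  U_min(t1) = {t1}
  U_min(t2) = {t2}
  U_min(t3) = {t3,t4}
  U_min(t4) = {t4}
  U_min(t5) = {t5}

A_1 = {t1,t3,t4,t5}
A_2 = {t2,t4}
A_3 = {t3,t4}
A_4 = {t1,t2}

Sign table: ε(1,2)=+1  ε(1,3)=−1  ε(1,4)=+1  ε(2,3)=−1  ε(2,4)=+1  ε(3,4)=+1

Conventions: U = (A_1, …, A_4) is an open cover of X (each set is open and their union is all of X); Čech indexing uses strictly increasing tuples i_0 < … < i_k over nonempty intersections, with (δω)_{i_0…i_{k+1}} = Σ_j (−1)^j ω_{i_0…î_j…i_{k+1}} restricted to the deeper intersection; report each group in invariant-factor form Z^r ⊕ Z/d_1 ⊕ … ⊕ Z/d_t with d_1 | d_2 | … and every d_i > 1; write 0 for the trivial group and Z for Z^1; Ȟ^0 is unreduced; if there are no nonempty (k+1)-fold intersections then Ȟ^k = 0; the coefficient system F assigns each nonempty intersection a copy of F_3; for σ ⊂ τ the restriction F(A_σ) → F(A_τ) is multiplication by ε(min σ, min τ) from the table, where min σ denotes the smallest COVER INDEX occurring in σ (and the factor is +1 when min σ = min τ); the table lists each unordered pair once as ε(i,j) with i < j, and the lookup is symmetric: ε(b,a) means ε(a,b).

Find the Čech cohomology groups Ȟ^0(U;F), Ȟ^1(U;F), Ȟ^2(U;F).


nonempty overlaps:
  A12={t4} A13={t3,t4} A14={t1} A23={t4} A24={t2}
  A123={t4}
C dims 4,5,1; δ0: rk_F3 3; δ1: rk_F3 1
degree 0: 4−3−0 = 1 → Ȟ^0 ≅ Z/3
degree 1: 5−1−3 = 1 → Ȟ^1 ≅ Z/3
degree 2: 1−0−1 = 0 → Ȟ^2 ≅ 0

Ȟ^0(U;F) ≅ Z/3, Ȟ^1(U;F) ≅ Z/3 and Ȟ^2(U;F) ≅ 0


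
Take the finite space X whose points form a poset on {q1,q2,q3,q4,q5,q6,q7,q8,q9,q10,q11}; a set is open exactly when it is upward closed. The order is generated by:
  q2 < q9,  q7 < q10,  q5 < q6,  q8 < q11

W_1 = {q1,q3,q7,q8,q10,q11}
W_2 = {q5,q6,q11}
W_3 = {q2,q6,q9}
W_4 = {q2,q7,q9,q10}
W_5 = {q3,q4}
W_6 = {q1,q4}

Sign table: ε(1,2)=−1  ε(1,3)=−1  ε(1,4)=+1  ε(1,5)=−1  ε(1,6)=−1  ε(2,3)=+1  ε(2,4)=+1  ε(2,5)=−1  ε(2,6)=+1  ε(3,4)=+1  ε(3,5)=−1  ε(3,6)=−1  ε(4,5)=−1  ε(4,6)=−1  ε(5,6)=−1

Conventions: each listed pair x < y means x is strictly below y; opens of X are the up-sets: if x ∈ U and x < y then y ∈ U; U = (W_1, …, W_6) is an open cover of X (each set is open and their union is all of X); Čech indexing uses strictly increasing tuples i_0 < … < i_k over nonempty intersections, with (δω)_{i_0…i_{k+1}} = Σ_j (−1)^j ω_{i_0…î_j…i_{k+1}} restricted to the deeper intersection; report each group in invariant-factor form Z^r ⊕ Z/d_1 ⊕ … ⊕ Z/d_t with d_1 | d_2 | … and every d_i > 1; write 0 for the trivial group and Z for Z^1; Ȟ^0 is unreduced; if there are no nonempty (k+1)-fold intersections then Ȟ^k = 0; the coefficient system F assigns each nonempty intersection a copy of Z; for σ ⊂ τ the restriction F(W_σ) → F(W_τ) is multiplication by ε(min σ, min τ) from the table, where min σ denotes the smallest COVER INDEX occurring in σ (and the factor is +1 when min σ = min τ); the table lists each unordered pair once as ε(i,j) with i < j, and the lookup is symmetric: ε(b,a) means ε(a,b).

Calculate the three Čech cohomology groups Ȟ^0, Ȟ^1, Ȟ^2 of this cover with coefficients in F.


Ȟ^0 ≅ 0, Ȟ^1 ≅ Z ⊕ Z/2 and Ȟ^2 ≅ 0

intersection data:
  W12={q11} W14={q7,q10} W15={q3} W16={q1} W23={q6} W34={q2,q9} W56={q4}
C dims 6,7; δ0: rk 6, SNF 1^5·2
Ȟ^0 = (6 − 6) − 0 = 0, so Ȟ^0 ≅ 0
Ȟ^1 = (7 − 0) − 6 = 1 plus torsion [2], so Ȟ^1 ≅ Z ⊕ Z/2
Ȟ^2 = (0 − 0) − 0 = 0, so Ȟ^2 ≅ 0


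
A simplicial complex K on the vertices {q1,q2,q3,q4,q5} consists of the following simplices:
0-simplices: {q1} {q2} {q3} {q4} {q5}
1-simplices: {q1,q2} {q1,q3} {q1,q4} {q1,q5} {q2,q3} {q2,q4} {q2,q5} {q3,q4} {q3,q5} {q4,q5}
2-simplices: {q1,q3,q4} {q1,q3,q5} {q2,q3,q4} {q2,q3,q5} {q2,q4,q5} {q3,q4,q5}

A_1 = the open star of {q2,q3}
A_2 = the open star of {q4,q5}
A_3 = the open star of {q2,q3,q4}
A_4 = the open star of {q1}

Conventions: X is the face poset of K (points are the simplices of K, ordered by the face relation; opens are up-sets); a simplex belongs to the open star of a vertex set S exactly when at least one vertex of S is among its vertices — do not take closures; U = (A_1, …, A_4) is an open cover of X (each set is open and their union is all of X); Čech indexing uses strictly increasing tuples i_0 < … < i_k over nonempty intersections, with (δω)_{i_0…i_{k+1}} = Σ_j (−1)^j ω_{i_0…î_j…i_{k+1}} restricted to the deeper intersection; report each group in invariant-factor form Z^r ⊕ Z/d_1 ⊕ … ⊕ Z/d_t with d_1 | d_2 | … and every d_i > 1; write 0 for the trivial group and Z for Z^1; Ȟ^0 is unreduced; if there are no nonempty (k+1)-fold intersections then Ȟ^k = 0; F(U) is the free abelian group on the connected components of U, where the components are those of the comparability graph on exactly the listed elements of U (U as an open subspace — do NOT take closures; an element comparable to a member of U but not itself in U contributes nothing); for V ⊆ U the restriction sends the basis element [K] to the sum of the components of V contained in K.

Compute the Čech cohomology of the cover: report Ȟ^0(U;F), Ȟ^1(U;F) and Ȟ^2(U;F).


nonempty intersections:
  A1={{q2},{q3},{q1,q2},{q1,q3},{q2,q3},{q2,q4},{q2,q5},{q3,q4},{q3,q5},{q1,q3,q4},{q1,q3,q5},{q2,q3,q4},{q2,q3,q5},{q2,q4,q5},{q3,q4,q5}} A2={{q4},{q5},{q1,q4},{q1,q5},{q2,q4},{q2,q5},{q3,q4},{q3,q5},{q4,q5},{q1,q3,q4},{q1,q3,q5},{q2,q3,q4},{q2,q3,q5},{q2,q4,q5},{q3,q4,q5}} A3={{q2},{q3},{q4},{q1,q2},{q1,q3},{q1,q4},{q2,q3},{q2,q4},{q2,q5},{q3,q4},{q3,q5},{q4,q5},{q1,q3,q4},{q1,q3,q5},{q2,q3,q4},{q2,q3,q5},{q2,q4,q5},{q3,q4,q5}} A4={{q1},{q1,q2},{q1,q3},{q1,q4},{q1,q5},{q1,q3,q4},{q1,q3,q5}}
  A12={{q2,q4},{q2,q5},{q3,q4},{q3,q5},{q1,q3,q4},{q1,q3,q5},{q2,q3,q4},{q2,q3,q5},{q2,q4,q5},{q3,q4,q5}} A13={{q2},{q3},{q1,q2},{q1,q3},{q2,q3},{q2,q4},{q2,q5},{q3,q4},{q3,q5},{q1,q3,q4},{q1,q3,q5},{q2,q3,q4},{q2,q3,q5},{q2,q4,q5},{q3,q4,q5}} A14={{q1,q2},{q1,q3},{q1,q3,q4},{q1,q3,q5}} A23={{q4},{q1,q4},{q2,q4},{q2,q5},{q3,q4},{q3,q5},{q4,q5},{q1,q3,q4},{q1,q3,q5},{q2,q3,q4},{q2,q3,q5},{q2,q4,q5},{q3,q4,q5}} A24={{q1,q4},{q1,q5},{q1,q3,q4},{q1,q3,q5}} A34={{q1,q2},{q1,q3},{q1,q4},{q1,q3,q4},{q1,q3,q5}}
  A123={{q2,q4},{q2,q5},{q3,q4},{q3,q5},{q1,q3,q4},{q1,q3,q5},{q2,q3,q4},{q2,q3,q5},{q2,q4,q5},{q3,q4,q5}} A124={{q1,q3,q4},{q1,q3,q5}} A134={{q1,q2},{q1,q3},{q1,q3,q4},{q1,q3,q5}} A234={{q1,q4},{q1,q3,q4},{q1,q3,q5}}
  A1234={{q1,q3,q4},{q1,q3,q5}}
components per intersection:
  A1: {{q2},{q3},{q1,q2},{q1,q3},{q2,q3},{q2,q4},{q2,q5},{q3,q4},{q3,q5},{q1,q3,q4},{q1,q3,q5},{q2,q3,q4},{q2,q3,q5},{q2,q4,q5},{q3,q4,q5}}
  A2: {{q4},{q5},{q1,q4},{q1,q5},{q2,q4},{q2,q5},{q3,q4},{q3,q5},{q4,q5},{q1,q3,q4},{q1,q3,q5},{q2,q3,q4},{q2,q3,q5},{q2,q4,q5},{q3,q4,q5}}
  A3: {{q2},{q3},{q4},{q1,q2},{q1,q3},{q1,q4},{q2,q3},{q2,q4},{q2,q5},{q3,q4},{q3,q5},{q4,q5},{q1,q3,q4},{q1,q3,q5},{q2,q3,q4},{q2,q3,q5},{q2,q4,q5},{q3,q4,q5}}
  A4: {{q1},{q1,q2},{q1,q3},{q1,q4},{q1,q5},{q1,q3,q4},{q1,q3,q5}}
  A12: {{q2,q4},{q2,q5},{q3,q4},{q3,q5},{q1,q3,q4},{q1,q3,q5},{q2,q3,q4},{q2,q3,q5},{q2,q4,q5},{q3,q4,q5}}
  A13: {{q2},{q3},{q1,q2},{q1,q3},{q2,q3},{q2,q4},{q2,q5},{q3,q4},{q3,q5},{q1,q3,q4},{q1,q3,q5},{q2,q3,q4},{q2,q3,q5},{q2,q4,q5},{q3,q4,q5}}
  A14: {{q1,q2}} {{q1,q3},{q1,q3,q4},{q1,q3,q5}}
  A23: {{q4},{q1,q4},{q2,q4},{q2,q5},{q3,q4},{q3,q5},{q4,q5},{q1,q3,q4},{q1,q3,q5},{q2,q3,q4},{q2,q3,q5},{q2,q4,q5},{q3,q4,q5}}
  A24: {{q1,q4},{q1,q3,q4}} {{q1,q5},{q1,q3,q5}}
  A34: {{q1,q2}} {{q1,q3},{q1,q4},{q1,q3,q4},{q1,q3,q5}}
  A123: {{q2,q4},{q2,q5},{q3,q4},{q3,q5},{q1,q3,q4},{q1,q3,q5},{q2,q3,q4},{q2,q3,q5},{q2,q4,q5},{q3,q4,q5}}
  A124: {{q1,q3,q4}} {{q1,q3,q5}}
  A134: {{q1,q2}} {{q1,q3},{q1,q3,q4},{q1,q3,q5}}
  A234: {{q1,q4},{q1,q3,q4}} {{q1,q3,q5}}
  A1234: {{q1,q3,q4}} {{q1,q3,q5}}
C dims 4,9,7,2; δ0: rk 3, SNF 1^3; δ1: rk 5, SNF 1^5; δ2: rk 2, SNF 1^2
Ȟ^0: (4−3)−0=1 ⇒ Z
Ȟ^1: (9−5)−3=1 ⇒ Z
Ȟ^2: (7−2)−5=0 ⇒ 0

Ȟ^0 ≅ Z, Ȟ^1 ≅ Z, Ȟ^2 ≅ 0


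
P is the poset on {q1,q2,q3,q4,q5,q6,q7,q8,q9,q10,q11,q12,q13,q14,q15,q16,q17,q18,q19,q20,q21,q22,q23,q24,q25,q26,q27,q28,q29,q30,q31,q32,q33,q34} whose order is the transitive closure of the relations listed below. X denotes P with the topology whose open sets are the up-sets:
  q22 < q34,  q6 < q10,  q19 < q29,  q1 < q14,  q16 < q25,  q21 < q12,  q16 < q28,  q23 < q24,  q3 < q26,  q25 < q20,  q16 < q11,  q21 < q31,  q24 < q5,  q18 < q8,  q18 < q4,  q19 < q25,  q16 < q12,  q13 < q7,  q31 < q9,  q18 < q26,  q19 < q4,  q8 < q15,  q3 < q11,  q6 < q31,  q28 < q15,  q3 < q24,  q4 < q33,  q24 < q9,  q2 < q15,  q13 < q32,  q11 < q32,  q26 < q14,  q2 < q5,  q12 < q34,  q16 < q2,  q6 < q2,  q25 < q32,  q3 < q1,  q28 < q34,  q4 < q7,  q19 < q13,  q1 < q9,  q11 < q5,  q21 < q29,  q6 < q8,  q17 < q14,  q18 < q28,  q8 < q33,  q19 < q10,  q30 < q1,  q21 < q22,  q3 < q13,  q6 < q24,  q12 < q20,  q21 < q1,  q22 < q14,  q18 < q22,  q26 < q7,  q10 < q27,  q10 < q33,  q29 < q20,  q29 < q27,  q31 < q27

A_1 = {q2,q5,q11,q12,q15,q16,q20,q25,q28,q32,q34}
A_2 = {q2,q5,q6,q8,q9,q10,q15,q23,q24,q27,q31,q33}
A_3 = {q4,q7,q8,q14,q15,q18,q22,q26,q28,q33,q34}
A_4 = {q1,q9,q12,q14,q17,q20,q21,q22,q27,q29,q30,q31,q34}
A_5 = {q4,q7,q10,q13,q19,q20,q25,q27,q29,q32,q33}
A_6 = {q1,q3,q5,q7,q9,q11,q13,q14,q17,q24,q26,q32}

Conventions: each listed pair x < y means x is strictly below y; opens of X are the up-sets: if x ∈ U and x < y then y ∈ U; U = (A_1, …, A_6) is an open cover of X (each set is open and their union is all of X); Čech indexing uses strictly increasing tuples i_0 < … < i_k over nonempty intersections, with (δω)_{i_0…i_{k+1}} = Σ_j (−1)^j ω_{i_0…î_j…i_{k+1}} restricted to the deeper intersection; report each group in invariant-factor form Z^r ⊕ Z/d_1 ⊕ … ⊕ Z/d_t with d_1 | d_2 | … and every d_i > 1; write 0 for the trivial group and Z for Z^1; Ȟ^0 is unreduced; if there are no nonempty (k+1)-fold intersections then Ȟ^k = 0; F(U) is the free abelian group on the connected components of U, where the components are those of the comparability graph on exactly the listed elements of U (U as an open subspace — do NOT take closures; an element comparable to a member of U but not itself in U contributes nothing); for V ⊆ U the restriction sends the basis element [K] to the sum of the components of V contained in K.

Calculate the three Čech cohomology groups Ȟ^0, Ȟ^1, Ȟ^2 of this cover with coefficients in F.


intersection data:
  A12={q2,q5,q15} A13={q15,q28,q34} A14={q12,q20,q34} A15={q20,q25,q32} A16={q5,q11,q32} A23={q8,q15,q33} A24={q9,q27,q31} A25={q10,q27,q33} A26={q5,q9,q24} A34={q14,q22,q34} A35={q4,q7,q33} A36={q7,q14,q26} A45={q20,q27,q29} A46={q1,q9,q14,q17} A56={q7,q13,q32}
  A123={q15} A126={q5} A134={q34} A145={q20} A156={q32} A235={q33} A245={q27} A246={q9} A346={q14} A356={q7}
components per intersection:
  A1: {q2,q5,q11,q12,q15,q16,q20,q25,q28,q32,q34}
  A2: {q2,q5,q6,q8,q9,q10,q15,q23,q24,q27,q31,q33}
  A3: {q4,q7,q8,q14,q15,q18,q22,q26,q28,q33,q34}
  A4: {q1,q9,q12,q14,q17,q20,q21,q22,q27,q29,q30,q31,q34}
  A5: {q4,q7,q10,q13,q19,q20,q25,q27,q29,q32,q33}
  A6: {q1,q3,q5,q7,q9,q11,q13,q14,q17,q24,q26,q32}
  A12: {q2,q5,q15}
  A13: {q15,q28,q34}
  A14: {q12,q20,q34}
  A15: {q20,q25,q32}
  A16: {q5,q11,q32}
  A23: {q8,q15,q33}
  A24: {q9,q27,q31}
  A25: {q10,q27,q33}
  A26: {q5,q9,q24}
  A34: {q14,q22,q34}
  A35: {q4,q7,q33}
  A36: {q7,q14,q26}
  A45: {q20,q27,q29}
  A46: {q1,q9,q14,q17}
  A56: {q7,q13,q32}
  A123: {q15}
  A126: {q5}
  A134: {q34}
  A145: {q20}
  A156: {q32}
  A235: {q33}
  A245: {q27}
  A246: {q9}
  A346: {q14}
  A356: {q7}
C dims 6,15,10; δ0: rk 5, SNF 1^5; δ1: rk 10, SNF 1^9·2
Ȟ^0 = (6 − 5) − 0 = 1, so Ȟ^0 ≅ Z
Ȟ^1 = (15 − 10) − 5 = 0, so Ȟ^1 ≅ 0
Ȟ^2 = (10 − 0) − 10 = 0 plus torsion [2], so Ȟ^2 ≅ Z/2

Ȟ^0 ≅ Z, Ȟ^1 ≅ 0, Ȟ^2 ≅ Z/2


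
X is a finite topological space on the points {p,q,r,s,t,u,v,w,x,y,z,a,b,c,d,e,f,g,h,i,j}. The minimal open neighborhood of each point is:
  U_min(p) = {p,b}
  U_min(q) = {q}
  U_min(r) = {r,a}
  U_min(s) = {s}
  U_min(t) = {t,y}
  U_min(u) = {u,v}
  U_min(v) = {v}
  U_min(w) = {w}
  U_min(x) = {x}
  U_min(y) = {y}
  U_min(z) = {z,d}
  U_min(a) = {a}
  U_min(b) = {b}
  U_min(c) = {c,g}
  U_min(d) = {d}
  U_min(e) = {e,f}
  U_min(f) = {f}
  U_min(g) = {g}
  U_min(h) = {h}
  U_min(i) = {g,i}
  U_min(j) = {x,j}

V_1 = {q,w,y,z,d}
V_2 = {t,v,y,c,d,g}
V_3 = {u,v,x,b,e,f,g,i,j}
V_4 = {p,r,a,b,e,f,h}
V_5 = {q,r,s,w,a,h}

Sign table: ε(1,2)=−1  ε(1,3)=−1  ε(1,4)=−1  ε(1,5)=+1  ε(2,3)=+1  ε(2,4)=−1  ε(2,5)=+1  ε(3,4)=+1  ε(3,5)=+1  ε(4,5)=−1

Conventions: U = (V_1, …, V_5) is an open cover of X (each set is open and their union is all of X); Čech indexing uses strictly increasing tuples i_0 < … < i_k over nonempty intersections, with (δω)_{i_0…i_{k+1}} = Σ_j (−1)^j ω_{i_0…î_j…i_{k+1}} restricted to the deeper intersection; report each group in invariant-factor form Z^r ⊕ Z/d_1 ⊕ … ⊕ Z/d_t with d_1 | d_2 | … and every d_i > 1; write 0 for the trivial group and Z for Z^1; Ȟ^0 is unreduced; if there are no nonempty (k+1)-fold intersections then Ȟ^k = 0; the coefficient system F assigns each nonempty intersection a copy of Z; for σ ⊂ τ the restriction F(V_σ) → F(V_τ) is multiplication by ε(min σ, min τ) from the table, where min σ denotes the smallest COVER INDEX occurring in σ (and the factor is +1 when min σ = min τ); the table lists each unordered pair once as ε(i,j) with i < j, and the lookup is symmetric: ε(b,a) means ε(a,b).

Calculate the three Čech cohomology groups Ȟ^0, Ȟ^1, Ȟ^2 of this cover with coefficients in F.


Ȟ^0(U;F) ≅ Z; Ȟ^1(U;F) ≅ Z; Ȟ^2(U;F) ≅ 0

cover nerve:
  V12={y,d} V15={q,w} V23={v,g} V34={b,e,f} V45={r,a,h}
C dims 5,5; δ0: rk 4, SNF 1^4
Ȟ^0: (5−4)−0=1 ⇒ Z
Ȟ^1: (5−0)−4=1 ⇒ Z
Ȟ^2: (0−0)−0=0 ⇒ 0


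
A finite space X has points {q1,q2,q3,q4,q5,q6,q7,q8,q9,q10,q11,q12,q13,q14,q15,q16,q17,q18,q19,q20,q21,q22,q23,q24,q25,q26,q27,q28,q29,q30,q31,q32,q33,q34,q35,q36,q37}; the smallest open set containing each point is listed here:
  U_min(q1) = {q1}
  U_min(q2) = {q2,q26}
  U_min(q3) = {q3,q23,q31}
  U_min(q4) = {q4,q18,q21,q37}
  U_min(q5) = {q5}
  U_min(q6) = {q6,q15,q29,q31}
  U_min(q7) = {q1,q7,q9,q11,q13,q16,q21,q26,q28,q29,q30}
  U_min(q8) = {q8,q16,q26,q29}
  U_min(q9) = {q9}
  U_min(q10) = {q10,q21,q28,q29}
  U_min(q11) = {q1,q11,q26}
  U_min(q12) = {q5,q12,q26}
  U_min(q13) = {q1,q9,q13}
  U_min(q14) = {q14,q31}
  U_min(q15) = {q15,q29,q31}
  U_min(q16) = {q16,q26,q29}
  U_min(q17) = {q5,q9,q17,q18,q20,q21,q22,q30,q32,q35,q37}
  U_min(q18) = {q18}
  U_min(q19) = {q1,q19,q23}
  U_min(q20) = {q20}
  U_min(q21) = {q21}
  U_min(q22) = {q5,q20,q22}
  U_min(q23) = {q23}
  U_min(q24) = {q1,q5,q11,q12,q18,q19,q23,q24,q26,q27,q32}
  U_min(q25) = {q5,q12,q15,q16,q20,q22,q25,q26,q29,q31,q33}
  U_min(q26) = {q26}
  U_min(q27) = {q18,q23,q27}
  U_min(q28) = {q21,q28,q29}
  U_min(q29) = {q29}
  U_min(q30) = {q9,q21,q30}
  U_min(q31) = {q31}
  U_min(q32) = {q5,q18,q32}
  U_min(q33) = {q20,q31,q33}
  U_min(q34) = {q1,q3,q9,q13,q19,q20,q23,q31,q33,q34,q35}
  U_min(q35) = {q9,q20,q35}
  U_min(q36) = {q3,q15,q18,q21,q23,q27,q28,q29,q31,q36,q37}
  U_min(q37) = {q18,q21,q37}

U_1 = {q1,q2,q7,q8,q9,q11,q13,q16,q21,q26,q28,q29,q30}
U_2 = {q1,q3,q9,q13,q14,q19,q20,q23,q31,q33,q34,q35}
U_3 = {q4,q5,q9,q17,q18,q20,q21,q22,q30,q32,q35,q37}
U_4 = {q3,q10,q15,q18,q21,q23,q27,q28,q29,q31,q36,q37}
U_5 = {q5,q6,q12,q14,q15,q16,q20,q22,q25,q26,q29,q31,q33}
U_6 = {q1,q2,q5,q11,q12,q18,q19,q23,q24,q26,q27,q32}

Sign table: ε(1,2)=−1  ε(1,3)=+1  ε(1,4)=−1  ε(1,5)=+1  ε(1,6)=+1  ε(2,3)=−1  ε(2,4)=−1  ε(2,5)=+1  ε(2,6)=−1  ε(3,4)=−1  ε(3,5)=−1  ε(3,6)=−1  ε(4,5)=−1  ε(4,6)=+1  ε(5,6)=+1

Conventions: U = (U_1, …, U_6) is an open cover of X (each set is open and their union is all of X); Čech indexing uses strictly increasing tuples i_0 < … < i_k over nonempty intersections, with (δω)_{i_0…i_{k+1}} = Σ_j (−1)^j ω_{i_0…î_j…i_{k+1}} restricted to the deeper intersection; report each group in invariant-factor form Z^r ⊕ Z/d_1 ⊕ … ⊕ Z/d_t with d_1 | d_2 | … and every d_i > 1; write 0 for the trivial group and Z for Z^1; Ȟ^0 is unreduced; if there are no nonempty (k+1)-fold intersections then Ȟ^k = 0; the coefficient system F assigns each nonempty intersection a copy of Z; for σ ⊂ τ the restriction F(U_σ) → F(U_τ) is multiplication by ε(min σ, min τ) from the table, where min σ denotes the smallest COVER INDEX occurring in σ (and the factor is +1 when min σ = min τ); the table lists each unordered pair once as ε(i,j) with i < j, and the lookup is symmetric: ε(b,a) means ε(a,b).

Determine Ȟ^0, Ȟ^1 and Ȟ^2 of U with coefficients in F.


nonempty overlaps:
  U12={q1,q9,q13} U13={q9,q21,q30} U14={q21,q28,q29} U15={q16,q26,q29} U16={q1,q2,q11,q26} U23={q9,q20,q35} U24={q3,q23,q31} U25={q14,q20,q31,q33} U26={q1,q19,q23} U34={q18,q21,q37} U35={q5,q20,q22} U36={q5,q18,q32} U45={q15,q29,q31} U46={q18,q23,q27} U56={q5,q12,q26}
  U123={q9} U126={q1} U134={q21} U145={q29} U156={q26} U235={q20} U245={q31} U246={q23} U346={q18} U356={q5}
C dims 6,15,10; δ0: rk 6, SNF 1^5·2; δ1: rk 9, SNF 1^9
degree 0: 6−6−0 = 0 → Ȟ^0 ≅ 0
degree 1: 15−9−6 = 0 plus torsion [2] → Ȟ^1 ≅ Z/2
degree 2: 10−0−9 = 1 → Ȟ^2 ≅ Z

Ȟ^0 = 0, Ȟ^1 = Z/2 and Ȟ^2 = Z
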